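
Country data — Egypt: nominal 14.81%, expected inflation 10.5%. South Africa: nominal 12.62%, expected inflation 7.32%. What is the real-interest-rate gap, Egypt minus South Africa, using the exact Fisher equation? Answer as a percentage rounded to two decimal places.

-1.04%

Egypt: (1 + 0.1481)/(1 + 0.1050) − 1 = 3.9005%
South Africa: (1 + 0.1262)/(1 + 0.0732) − 1 = 4.9385%
Differential = 3.9005% − 4.9385% = -1.0380% → -1.04%.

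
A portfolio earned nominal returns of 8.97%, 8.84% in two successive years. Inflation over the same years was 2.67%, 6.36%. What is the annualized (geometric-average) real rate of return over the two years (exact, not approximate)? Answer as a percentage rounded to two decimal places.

4.22%

Nominal growth factor = 1.0897 × 1.0884 = 1.18602948
Price-level growth factor = 1.0267 × 1.0636 = 1.09199812
Real growth factor = 1.18602948 / 1.09199812 = 1.08610945
Annualized real rate = 1.08610945^(1/2) − 1 = 4.2166% → 4.22%.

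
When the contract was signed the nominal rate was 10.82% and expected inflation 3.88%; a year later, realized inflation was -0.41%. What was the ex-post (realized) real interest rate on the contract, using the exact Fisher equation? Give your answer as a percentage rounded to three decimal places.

11.276%

Ex-post: (1 + 0.1082)/(1 − 0.0041) − 1 = 11.2762%
So the realized real rate is 11.276%.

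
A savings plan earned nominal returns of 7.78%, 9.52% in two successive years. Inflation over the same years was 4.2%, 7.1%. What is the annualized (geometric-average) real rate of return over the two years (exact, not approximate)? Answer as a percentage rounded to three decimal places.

Compound the nominal returns: 1.0778 × 1.0952 = 1.18040656.
Compound inflation: 1.0420 × 1.0710 = 1.11598200.
Deflate: 1.18040656 / 1.11598200 = 1.05772903.
Annualized real rate = 1.05772903^(1/2) − 1 = 2.8460% → 2.846%.

2.846%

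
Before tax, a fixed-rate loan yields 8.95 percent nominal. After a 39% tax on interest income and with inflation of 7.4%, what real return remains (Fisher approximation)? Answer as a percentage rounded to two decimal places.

-1.94%

After-tax nominal return = 8.95% × (1 − 0.39) = 5.4595%.
r ≈ 5.4595% − 7.4% → -1.94%.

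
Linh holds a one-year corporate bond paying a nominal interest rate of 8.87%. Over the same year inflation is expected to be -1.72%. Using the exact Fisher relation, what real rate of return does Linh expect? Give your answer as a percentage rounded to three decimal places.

By the Fisher relation, 1 + r = (1 + i)/(1 + π).
1 + r = 1.08870 / 0.98280 = 1.107753
r = 1.107753 − 1 = 10.7753%, i.e. 10.775%.

10.775%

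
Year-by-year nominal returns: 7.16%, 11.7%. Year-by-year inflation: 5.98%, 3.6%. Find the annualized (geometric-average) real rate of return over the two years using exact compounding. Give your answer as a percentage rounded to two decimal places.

4.41%

Nominal growth factor = 1.0716 × 1.1170 = 1.19697720
Price-level growth factor = 1.0598 × 1.0360 = 1.09795280
Real growth factor = 1.19697720 / 1.09795280 = 1.09019003
Annualized real rate = 1.09019003^(1/2) − 1 = 4.4122% → 4.41%.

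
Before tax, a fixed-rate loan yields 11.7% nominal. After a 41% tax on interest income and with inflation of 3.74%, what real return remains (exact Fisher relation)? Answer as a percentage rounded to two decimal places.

3.05%

After-tax nominal return = 11.7% × (1 − 0.41) = 6.9030%.
1 + r = 1.06903 / 1.03740 = 1.030490
After-tax real rate = 1.030490 − 1 → 3.05%.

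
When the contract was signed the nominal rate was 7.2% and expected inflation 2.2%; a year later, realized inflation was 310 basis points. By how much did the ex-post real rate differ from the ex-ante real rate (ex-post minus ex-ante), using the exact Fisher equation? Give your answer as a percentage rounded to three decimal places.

-0.916%

Ex-ante: (1 + 0.0720)/(1 + 0.0220) − 1 = 4.8924%
Ex-post: (1 + 0.0720)/(1 + 0.0310) − 1 = 3.9767%
Difference (ex-post − ex-ante) = -0.9156% → -0.916%.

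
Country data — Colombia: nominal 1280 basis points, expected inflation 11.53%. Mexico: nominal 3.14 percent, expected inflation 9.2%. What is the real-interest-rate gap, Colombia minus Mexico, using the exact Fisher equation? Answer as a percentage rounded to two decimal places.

6.69%

Colombia: (1 + 0.1280)/(1 + 0.1153) − 1 = 1.1387%
Mexico: (1 + 0.0314)/(1 + 0.0920) − 1 = -5.5495%
Differential = 1.1387% − (-5.5495%) = 6.6882% → 6.69%.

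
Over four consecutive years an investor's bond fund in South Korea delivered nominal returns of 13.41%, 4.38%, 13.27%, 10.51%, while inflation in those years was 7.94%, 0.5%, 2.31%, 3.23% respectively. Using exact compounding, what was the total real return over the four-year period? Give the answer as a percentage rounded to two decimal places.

Nominal growth factor = 1.1341 × 1.0438 × 1.1327 × 1.1051 = 1.481785
Price-level growth factor = 1.0794 × 1.0050 × 1.0231 × 1.0323 = 1.145704
Real growth factor = 1.481785 / 1.145704 = 1.293340
Total real return = 1.293340 − 1 → 29.33%.

29.33%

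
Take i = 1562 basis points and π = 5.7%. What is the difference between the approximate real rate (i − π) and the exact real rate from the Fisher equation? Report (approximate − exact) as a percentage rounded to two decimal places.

Approximate: r ≈ 15.620% − 5.700% = 9.9200%
Exact: (1 + 0.1562)/(1 + 0.0570) − 1 = 9.3851%
Error = 9.9200% − 9.3851% = 0.5349% → 0.53%.

0.53%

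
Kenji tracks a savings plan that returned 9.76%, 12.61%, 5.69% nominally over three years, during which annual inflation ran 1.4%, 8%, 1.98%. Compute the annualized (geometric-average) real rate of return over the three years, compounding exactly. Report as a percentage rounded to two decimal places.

5.36%

Compound the nominal returns: 1.0976 × 1.1261 × 1.0569 = 1.30633618.
Compound inflation: 1.0140 × 1.0800 × 1.0198 = 1.11680338.
Deflate: 1.30633618 / 1.11680338 = 1.16971009.
Annualized real rate = 1.16971009^(1/3) − 1 = 5.3641% → 5.36%.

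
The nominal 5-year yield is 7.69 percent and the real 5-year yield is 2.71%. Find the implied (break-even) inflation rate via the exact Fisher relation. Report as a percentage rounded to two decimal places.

4.85%

(1 + π) = (1 + i)/(1 + r) = 1.07690 / 1.02710 = 1.048486
Break-even inflation = 1.048486 − 1 → 4.85%.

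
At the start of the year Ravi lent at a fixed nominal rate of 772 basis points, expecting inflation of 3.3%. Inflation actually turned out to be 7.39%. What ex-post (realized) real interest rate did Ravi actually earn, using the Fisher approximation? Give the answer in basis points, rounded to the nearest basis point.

Ex-post: 7.72% − 7.39% = 0.330%
So the realized real rate is 33 basis points.

33 basis points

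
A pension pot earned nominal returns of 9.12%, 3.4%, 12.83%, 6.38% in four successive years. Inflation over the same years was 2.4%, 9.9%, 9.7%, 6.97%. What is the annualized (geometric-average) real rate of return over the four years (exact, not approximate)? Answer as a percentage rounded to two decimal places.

Compound the nominal returns: 1.0912 × 1.0340 × 1.1283 × 1.0638 = 1.35428314.
Compound inflation: 1.0240 × 1.0990 × 1.0970 × 1.0697 = 1.32058473.
Deflate: 1.35428314 / 1.32058473 = 1.02551779.
Annualized real rate = 1.02551779^(1/4) − 1 = 0.6319% → 0.63%.

0.63%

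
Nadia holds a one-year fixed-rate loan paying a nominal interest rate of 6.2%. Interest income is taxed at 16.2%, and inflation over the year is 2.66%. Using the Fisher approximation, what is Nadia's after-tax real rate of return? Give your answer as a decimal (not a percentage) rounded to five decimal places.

After-tax nominal return = 6.2% × (1 − 0.162) = 5.1956%.
r ≈ 5.1956% − 2.66% → 0.02536.

0.02536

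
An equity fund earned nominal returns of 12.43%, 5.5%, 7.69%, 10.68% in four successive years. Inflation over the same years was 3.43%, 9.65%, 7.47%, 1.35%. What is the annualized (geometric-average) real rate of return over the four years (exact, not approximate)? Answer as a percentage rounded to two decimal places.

3.43%

Nominal growth factor = 1.1243 × 1.0550 × 1.0769 × 1.1068 = 1.41377142
Price-level growth factor = 1.0343 × 1.0965 × 1.0747 × 1.0135 = 1.23528214
Real growth factor = 1.41377142 / 1.23528214 = 1.14449272
Annualized real rate = 1.14449272^(1/4) − 1 = 3.4316% → 3.43%.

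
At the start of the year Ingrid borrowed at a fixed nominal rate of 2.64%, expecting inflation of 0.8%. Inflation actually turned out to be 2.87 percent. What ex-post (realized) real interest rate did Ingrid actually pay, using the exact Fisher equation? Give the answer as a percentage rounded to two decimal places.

Ex-post: (1 + 0.0264)/(1 + 0.0287) − 1 = -0.2236%
So the realized real rate is -0.22%.

-0.22%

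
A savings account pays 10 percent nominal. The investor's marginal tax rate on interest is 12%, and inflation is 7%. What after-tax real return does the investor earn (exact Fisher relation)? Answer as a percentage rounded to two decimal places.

1.68%

After-tax nominal return = 10% × (1 − 0.12) = 8.8000%.
1 + r = 1.08800 / 1.07000 = 1.016822
After-tax real rate = 1.016822 − 1 → 1.68%.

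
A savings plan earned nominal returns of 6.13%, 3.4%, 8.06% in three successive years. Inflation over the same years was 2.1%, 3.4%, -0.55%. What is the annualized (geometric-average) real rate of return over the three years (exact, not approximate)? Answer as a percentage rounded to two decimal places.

4.14%

Nominal growth factor = 1.0613 × 1.0340 × 1.0806 = 1.18583337
Price-level growth factor = 1.0210 × 1.0340 × 0.9945 = 1.04990757
Real growth factor = 1.18583337 / 1.04990757 = 1.12946453
Annualized real rate = 1.12946453^(1/3) − 1 = 4.1416% → 4.14%.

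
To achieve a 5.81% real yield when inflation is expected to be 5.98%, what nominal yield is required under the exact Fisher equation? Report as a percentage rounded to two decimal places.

12.14%

(1 + i) = (1 + r)(1 + π) = 1.05810 × 1.05980 = 1.12137438
i = 1.12137438 − 1, so the required nominal rate is 12.14%.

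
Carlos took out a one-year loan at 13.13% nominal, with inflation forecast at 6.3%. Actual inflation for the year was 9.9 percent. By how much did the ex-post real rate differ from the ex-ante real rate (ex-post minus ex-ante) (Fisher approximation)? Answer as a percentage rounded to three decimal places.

-3.600%

Ex-ante: 13.13% − 6.3% = 6.830%
Ex-post: 13.13% − 9.9% = 3.230%
Difference (ex-post − ex-ante) = -3.6000% → -3.600%.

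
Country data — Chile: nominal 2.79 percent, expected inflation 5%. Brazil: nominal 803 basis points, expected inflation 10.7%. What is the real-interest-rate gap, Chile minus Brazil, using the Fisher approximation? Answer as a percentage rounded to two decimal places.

0.46%

Chile: 2.79% − 5% = -2.210%
Brazil: 8.03% − 10.7% = -2.670%
Differential = 0.460% → 0.46%.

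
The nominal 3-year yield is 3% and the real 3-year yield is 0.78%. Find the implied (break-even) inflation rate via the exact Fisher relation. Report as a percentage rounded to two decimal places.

2.20%

(1 + π) = (1 + i)/(1 + r) = 1.03000 / 1.00780 = 1.022028
Break-even inflation = 1.022028 − 1 → 2.20%.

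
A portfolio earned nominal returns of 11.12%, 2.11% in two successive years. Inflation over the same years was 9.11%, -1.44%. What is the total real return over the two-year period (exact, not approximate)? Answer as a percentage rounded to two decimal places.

5.51%

Compound the nominal returns: 1.1112 × 1.0211 = 1.134646.
Compound inflation: 1.0911 × 0.9856 = 1.075388.
Deflate: 1.134646 / 1.075388 = 1.055104.
Total real return = 1.055104 − 1 → 5.51%.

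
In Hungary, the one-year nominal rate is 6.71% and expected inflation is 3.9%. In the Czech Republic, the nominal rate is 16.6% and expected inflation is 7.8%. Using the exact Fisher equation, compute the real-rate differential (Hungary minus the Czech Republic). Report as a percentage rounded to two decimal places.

Hungary: (1 + 0.0671)/(1 + 0.0390) − 1 = 2.7045%
The Czech Republic: (1 + 0.1660)/(1 + 0.0780) − 1 = 8.1633%
Differential = 2.7045% − 8.1633% = -5.4587% → -5.46%.

-5.46%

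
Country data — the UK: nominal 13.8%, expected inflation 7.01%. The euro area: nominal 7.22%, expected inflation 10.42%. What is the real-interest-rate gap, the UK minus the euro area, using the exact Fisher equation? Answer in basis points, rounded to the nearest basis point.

The UK: (1 + 0.1380)/(1 + 0.0701) − 1 = 6.3452%
The euro area: (1 + 0.0722)/(1 + 0.1042) − 1 = -2.8980%
Differential = 6.3452% − (-2.8980%) = 9.2432% → 924 basis points.

924 basis points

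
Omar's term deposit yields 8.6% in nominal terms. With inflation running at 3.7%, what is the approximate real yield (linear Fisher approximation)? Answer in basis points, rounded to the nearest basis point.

r ≈ i − π = 8.6% − 3.7% = 490 basis points.

490 basis points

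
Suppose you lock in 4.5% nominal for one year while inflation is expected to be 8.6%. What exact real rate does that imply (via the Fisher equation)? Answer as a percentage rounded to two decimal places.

By the Fisher equation, 1 + r = (1 + i)/(1 + π).
1 + r = 1.04500 / 1.08600 = 0.962247
r = 0.962247 − 1 = -3.7753%, i.e. -3.78%.

-3.78%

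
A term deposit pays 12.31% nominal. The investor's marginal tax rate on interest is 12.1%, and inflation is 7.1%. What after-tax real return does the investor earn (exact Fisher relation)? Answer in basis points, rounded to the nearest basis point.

347 basis points

After-tax nominal return = 12.31% × (1 − 0.121) = 10.82049%.
1 + r = 1.1082049 / 1.07100 = 1.034738
After-tax real rate = 1.034738 − 1 → 347 basis points.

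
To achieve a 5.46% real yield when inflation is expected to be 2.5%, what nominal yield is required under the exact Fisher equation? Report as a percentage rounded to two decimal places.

8.10%

(1 + i) = (1 + r)(1 + π) = 1.05460 × 1.02500 = 1.080965
i = 1.080965 − 1, so the required nominal rate is 8.10%.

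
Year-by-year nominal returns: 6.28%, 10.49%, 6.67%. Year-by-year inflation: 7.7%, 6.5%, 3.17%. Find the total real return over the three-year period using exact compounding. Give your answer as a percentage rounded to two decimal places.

Nominal growth factor = 1.0628 × 1.1049 × 1.0667 = 1.252613
Price-level growth factor = 1.0770 × 1.0650 × 1.0317 = 1.183365
Real growth factor = 1.252613 / 1.183365 = 1.058518
Total real return = 1.058518 − 1 → 5.85%.

5.85%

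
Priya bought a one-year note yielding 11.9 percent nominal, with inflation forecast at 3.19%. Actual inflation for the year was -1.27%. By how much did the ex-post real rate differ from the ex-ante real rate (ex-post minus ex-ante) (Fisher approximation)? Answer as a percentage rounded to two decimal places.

4.46%

Ex-ante: 11.9% − 3.19% = 8.710%
Ex-post: 11.9% − (-1.27%) = 13.170%
Difference (ex-post − ex-ante) = 4.4600% → 4.46%.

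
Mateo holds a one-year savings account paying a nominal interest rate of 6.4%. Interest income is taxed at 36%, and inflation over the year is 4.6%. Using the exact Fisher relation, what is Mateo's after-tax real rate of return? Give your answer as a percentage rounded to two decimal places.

-0.48%

After-tax nominal return = 6.4% × (1 − 0.36) = 4.0960%.
1 + r = 1.04096 / 1.04600 = 0.995182
After-tax real rate = 0.995182 − 1 → -0.48%.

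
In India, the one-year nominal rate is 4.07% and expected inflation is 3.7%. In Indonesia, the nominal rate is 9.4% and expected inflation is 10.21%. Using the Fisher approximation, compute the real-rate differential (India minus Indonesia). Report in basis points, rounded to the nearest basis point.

India: 4.07% − 3.7% = 0.370%
Indonesia: 9.4% − 10.21% = -0.810%
Differential = 1.180% → 118 basis points.

118 basis points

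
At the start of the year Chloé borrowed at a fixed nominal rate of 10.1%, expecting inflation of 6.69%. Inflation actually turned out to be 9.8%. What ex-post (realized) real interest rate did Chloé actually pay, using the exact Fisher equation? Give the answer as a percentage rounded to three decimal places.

Ex-post: (1 + 0.1010)/(1 + 0.0980) − 1 = 0.2732%
So the realized real rate is 0.273%.

0.273%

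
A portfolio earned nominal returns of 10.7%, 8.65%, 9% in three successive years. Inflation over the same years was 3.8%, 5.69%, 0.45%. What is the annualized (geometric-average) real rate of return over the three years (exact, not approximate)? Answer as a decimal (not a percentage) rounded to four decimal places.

0.0596

Nominal growth factor = 1.1070 × 1.0865 × 1.0900 = 1.31100350
Price-level growth factor = 1.0380 × 1.0569 × 1.0045 = 1.10199898
Real growth factor = 1.31100350 / 1.10199898 = 1.18965945
Annualized real rate = 1.18965945^(1/3) − 1 = 5.9597% → 0.0596.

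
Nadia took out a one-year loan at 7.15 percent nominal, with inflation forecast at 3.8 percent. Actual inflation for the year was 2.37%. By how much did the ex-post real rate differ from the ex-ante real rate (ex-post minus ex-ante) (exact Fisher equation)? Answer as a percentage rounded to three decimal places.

Ex-ante: (1 + 0.0715)/(1 + 0.0380) − 1 = 3.2274%
Ex-post: (1 + 0.0715)/(1 + 0.0237) − 1 = 4.6693%
Difference (ex-post − ex-ante) = 1.4420% → 1.442%.

1.442%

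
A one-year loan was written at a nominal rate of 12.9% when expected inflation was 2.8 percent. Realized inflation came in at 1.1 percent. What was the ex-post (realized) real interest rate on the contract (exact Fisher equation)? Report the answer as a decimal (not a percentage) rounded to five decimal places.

Ex-post: (1 + 0.1290)/(1 + 0.0110) − 1 = 11.6716%
So the realized real rate is 0.11672.

0.11672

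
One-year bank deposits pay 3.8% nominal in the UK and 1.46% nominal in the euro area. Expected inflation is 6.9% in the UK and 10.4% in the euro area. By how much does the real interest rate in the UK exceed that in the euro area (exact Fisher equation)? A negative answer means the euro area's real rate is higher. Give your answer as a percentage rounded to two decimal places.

5.20%

The UK: (1 + 0.0380)/(1 + 0.0690) − 1 = -2.8999%
The euro area: (1 + 0.0146)/(1 + 0.1040) − 1 = -8.0978%
Differential = -2.8999% − (-8.0978%) = 5.1979% → 5.20%.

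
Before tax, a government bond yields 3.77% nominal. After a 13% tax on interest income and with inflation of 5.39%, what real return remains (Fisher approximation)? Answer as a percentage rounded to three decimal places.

-2.110%

After-tax nominal return = 3.77% × (1 − 0.13) = 3.2799%.
r ≈ 3.2799% − 5.39% → -2.110%.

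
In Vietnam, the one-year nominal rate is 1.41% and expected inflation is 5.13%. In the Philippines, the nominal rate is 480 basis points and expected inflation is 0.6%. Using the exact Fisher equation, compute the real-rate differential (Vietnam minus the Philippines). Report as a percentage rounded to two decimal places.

Vietnam: (1 + 0.0141)/(1 + 0.0513) − 1 = -3.5385%
The Philippines: (1 + 0.0480)/(1 + 0.0060) − 1 = 4.1750%
Differential = -3.5385% − 4.1750% = -7.7134% → -7.71%.

-7.71%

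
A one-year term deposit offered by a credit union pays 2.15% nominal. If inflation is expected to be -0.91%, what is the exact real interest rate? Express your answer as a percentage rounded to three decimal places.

1 + r = 1.02150 / 0.99090 = 1.030881
r = 1.030881 − 1 = 3.0881%, i.e. 3.088%.

3.088%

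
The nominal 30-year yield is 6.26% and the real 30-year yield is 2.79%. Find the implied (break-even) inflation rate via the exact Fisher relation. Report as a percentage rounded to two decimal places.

3.38%

(1 + π) = (1 + i)/(1 + r) = 1.06260 / 1.02790 = 1.033758
Break-even inflation = 1.033758 − 1 → 3.38%.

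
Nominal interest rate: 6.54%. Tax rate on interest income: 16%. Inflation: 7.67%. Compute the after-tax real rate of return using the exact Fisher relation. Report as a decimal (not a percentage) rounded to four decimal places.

-0.0202

After-tax nominal return = 6.54% × (1 − 0.16) = 5.4936%.
1 + r = 1.054936 / 1.07670 = 0.979786
After-tax real rate = 0.979786 − 1 → -0.0202.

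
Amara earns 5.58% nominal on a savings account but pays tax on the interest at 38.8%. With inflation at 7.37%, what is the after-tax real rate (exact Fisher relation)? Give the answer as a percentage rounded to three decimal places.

-3.684%

After-tax nominal return = 5.58% × (1 − 0.388) = 3.41496%.
1 + r = 1.0341496 / 1.07370 = 0.963164
After-tax real rate = 0.963164 − 1 → -3.684%.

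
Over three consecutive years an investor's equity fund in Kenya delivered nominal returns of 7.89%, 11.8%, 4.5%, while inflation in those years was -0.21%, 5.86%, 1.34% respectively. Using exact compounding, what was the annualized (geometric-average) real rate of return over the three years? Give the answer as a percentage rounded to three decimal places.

5.596%

Compound the nominal returns: 1.0789 × 1.1180 × 1.0450 = 1.26048966.
Compound inflation: 0.9979 × 1.0586 × 1.0134 = 1.07053239.
Deflate: 1.26048966 / 1.07053239 = 1.17744187.
Annualized real rate = 1.17744187^(1/3) − 1 = 5.5958% → 5.596%.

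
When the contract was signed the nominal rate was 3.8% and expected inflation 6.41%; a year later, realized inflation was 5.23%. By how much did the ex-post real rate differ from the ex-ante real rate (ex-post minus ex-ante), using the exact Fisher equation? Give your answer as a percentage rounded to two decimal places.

1.09%

Ex-ante: (1 + 0.0380)/(1 + 0.0641) − 1 = -2.4528%
Ex-post: (1 + 0.0380)/(1 + 0.0523) − 1 = -1.3589%
Difference (ex-post − ex-ante) = 1.0938% → 1.09%.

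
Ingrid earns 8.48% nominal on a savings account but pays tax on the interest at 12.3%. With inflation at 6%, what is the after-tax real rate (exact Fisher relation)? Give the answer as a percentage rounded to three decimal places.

After-tax nominal return = 8.48% × (1 − 0.123) = 7.43696%.
1 + r = 1.0743696 / 1.06000 = 1.013556
After-tax real rate = 1.013556 − 1 → 1.356%.

1.356%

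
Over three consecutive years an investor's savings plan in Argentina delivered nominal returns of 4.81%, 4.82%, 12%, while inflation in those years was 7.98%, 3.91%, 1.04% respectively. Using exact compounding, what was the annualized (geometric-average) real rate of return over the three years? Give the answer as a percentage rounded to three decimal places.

Compound the nominal returns: 1.0481 × 1.0482 × 1.1200 = 1.23045263.
Compound inflation: 1.0798 × 1.0391 × 1.0104 = 1.13368919.
Deflate: 1.23045263 / 1.13368919 = 1.08535271.
Annualized real rate = 1.08535271^(1/3) − 1 = 2.7678% → 2.768%.

2.768%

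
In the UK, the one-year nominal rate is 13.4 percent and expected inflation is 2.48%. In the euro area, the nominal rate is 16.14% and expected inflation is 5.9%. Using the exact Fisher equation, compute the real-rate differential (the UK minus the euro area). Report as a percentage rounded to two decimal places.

0.99%

The UK: (1 + 0.1340)/(1 + 0.0248) − 1 = 10.6557%
The euro area: (1 + 0.1614)/(1 + 0.0590) − 1 = 9.6695%
Differential = 10.6557% − 9.6695% = 0.9862% → 0.99%.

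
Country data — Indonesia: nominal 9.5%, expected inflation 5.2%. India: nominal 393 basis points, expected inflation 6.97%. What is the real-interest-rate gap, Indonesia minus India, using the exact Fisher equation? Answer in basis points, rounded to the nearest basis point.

693 basis points

Indonesia: (1 + 0.0950)/(1 + 0.0520) − 1 = 4.0875%
India: (1 + 0.0393)/(1 + 0.0697) − 1 = -2.8419%
Differential = 4.0875% − (-2.8419%) = 6.9294% → 693 basis points.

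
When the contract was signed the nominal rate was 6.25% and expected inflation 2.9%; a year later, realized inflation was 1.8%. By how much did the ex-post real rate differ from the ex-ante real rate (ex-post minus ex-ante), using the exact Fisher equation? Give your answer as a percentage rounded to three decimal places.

Ex-ante: (1 + 0.0625)/(1 + 0.0290) − 1 = 3.2556%
Ex-post: (1 + 0.0625)/(1 + 0.0180) − 1 = 4.3713%
Difference (ex-post − ex-ante) = 1.1157% → 1.116%.

1.116%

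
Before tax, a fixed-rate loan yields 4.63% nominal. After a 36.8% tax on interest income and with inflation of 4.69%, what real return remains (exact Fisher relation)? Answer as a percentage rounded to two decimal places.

-1.68%

After-tax nominal return = 4.63% × (1 − 0.368) = 2.92616%.
1 + r = 1.0292616 / 1.04690 = 0.983152
After-tax real rate = 0.983152 − 1 → -1.68%.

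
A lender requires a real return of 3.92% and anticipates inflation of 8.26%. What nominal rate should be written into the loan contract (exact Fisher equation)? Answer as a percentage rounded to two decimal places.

12.50%

(1 + i) = (1 + r)(1 + π) = 1.03920 × 1.08260 = 1.12503792
i = 1.12503792 − 1, so the required nominal rate is 12.50%.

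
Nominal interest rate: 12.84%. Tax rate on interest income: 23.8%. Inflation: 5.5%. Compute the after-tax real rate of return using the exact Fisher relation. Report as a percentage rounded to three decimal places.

4.061%

After-tax nominal return = 12.84% × (1 − 0.238) = 9.78408%.
1 + r = 1.0978408 / 1.05500 = 1.040607
After-tax real rate = 1.040607 − 1 → 4.061%.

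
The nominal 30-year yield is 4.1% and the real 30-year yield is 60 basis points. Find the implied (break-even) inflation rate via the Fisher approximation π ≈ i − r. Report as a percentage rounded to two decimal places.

3.50%

π ≈ i − r = 4.1% − 0.6% → 3.50%.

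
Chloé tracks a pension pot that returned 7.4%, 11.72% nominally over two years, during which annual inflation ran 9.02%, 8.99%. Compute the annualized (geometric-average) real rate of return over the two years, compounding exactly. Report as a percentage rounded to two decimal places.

0.49%

Compound the nominal returns: 1.0740 × 1.1172 = 1.19987280.
Compound inflation: 1.0902 × 1.0899 = 1.18820898.
Deflate: 1.19987280 / 1.18820898 = 1.00981630.
Annualized real rate = 1.00981630^(1/2) − 1 = 0.4896% → 0.49%.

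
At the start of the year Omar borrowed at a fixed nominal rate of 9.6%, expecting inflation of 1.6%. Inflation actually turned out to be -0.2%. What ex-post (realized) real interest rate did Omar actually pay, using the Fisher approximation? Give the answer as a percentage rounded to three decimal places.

Ex-post: 9.6% − (-0.2%) = 9.800%
So the realized real rate is 9.800%.

9.800%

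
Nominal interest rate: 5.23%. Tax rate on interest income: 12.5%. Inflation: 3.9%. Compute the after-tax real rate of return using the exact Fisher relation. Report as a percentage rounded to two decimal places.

After-tax nominal return = 5.23% × (1 − 0.125) = 4.57625%.
1 + r = 1.0457625 / 1.03900 = 1.006509
After-tax real rate = 1.006509 − 1 → 0.65%.

0.65%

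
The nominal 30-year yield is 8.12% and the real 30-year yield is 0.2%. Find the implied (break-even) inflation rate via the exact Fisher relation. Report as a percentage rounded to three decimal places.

7.904%

(1 + π) = (1 + i)/(1 + r) = 1.08120 / 1.00200 = 1.079042
Break-even inflation = 1.079042 − 1 → 7.904%.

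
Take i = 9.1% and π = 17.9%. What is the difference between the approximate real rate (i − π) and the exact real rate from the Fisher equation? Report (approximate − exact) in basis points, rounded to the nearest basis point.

Approximate: r ≈ 9.100% − 17.900% = -8.8000%
Exact: (1 + 0.0910)/(1 + 0.1790) − 1 = -7.4640%
Error = -8.8000% − (-7.4640%) = -1.3360% → -134 basis points.

-134 basis points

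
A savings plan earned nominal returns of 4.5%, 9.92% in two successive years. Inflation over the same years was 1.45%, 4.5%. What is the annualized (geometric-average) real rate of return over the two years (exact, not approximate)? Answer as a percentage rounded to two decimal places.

Compound the nominal returns: 1.0450 × 1.0992 = 1.14866400.
Compound inflation: 1.0145 × 1.0450 = 1.06015250.
Deflate: 1.14866400 / 1.06015250 = 1.08348940.
Annualized real rate = 1.08348940^(1/2) − 1 = 4.0908% → 4.09%.

4.09%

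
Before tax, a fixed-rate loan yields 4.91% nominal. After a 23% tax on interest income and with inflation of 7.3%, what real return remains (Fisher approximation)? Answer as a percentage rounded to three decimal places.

-3.519%

After-tax nominal return = 4.91% × (1 − 0.23) = 3.7807%.
r ≈ 3.7807% − 7.3% → -3.519%.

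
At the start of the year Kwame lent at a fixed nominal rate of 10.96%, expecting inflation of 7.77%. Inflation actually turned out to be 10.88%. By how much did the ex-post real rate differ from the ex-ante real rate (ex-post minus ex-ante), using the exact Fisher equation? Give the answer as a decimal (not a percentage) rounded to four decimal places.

Ex-ante: (1 + 0.1096)/(1 + 0.0777) − 1 = 2.9600%
Ex-post: (1 + 0.1096)/(1 + 0.1088) − 1 = 0.0722%
Difference (ex-post − ex-ante) = -2.8879% → -0.0289.

-0.0289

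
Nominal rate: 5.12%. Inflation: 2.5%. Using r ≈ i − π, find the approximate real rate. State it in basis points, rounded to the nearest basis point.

262 basis points

r ≈ i − π = 5.12% − 2.5% = 262 basis points.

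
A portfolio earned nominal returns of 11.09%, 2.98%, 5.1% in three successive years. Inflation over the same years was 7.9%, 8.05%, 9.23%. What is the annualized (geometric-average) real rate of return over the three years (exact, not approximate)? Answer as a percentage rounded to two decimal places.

Compound the nominal returns: 1.1109 × 1.0298 × 1.0510 = 1.20234907.
Compound inflation: 1.0790 × 1.0805 × 1.0923 = 1.27346833.
Deflate: 1.20234907 / 1.27346833 = 0.94415309.
Annualized real rate = 0.94415309^(1/3) − 1 = -1.8973% → -1.90%.

-1.90%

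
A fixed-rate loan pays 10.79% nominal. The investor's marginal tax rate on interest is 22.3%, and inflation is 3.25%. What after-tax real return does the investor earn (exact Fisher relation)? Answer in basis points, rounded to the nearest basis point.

497 basis points

After-tax nominal return = 10.79% × (1 − 0.223) = 8.38383%.
1 + r = 1.0838383 / 1.03250 = 1.049722
After-tax real rate = 1.049722 − 1 → 497 basis points.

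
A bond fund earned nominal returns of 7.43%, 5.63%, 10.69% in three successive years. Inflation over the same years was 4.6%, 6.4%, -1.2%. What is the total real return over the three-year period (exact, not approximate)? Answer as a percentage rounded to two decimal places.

14.23%

Compound the nominal returns: 1.0743 × 1.0563 × 1.1069 = 1.256091.
Compound inflation: 1.0460 × 1.0640 × 0.9880 = 1.099589.
Deflate: 1.256091 / 1.099589 = 1.142328.
Total real return = 1.142328 − 1 → 14.23%.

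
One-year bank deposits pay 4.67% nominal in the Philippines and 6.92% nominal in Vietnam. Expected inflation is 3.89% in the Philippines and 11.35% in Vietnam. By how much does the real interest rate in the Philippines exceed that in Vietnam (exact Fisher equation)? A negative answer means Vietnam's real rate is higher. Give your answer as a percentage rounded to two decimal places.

4.73%

The Philippines: (1 + 0.0467)/(1 + 0.0389) − 1 = 0.7508%
Vietnam: (1 + 0.0692)/(1 + 0.1135) − 1 = -3.9784%
Differential = 0.7508% − (-3.9784%) = 4.7292% → 4.73%.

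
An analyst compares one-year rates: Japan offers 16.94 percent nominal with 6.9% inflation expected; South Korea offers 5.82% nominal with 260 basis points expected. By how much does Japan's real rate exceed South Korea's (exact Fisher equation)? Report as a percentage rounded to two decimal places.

Japan: (1 + 0.1694)/(1 + 0.0690) − 1 = 9.3920%
South Korea: (1 + 0.0582)/(1 + 0.0260) − 1 = 3.1384%
Differential = 9.3920% − 3.1384% = 6.2536% → 6.25%.

6.25%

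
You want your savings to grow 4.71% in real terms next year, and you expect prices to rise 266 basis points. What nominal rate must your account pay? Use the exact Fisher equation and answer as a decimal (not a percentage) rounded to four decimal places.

0.0750

(1 + i) = (1 + r)(1 + π) = 1.04710 × 1.02660 = 1.07495286
i = 1.07495286 − 1, so the required nominal rate is 0.0750.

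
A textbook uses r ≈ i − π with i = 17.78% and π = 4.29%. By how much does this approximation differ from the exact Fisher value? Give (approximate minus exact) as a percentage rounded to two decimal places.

0.55%

Approximate: r ≈ 17.780% − 4.290% = 13.4900%
Exact: (1 + 0.1778)/(1 + 0.0429) − 1 = 12.9351%
Error = 13.4900% − 12.9351% = 0.5549% → 0.55%.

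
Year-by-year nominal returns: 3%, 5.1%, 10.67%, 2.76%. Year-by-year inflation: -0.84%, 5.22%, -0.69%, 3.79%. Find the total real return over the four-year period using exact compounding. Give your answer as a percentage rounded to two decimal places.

14.47%

Nominal growth factor = 1.0300 × 1.0510 × 1.1067 × 1.0276 = 1.23110174
Price-level growth factor = 0.9916 × 1.0522 × 0.9931 × 1.0379 = 1.07543288
Real growth factor = 1.23110174 / 1.07543288 = 1.14474996
Total real return = 1.14474996 − 1 → 14.47%.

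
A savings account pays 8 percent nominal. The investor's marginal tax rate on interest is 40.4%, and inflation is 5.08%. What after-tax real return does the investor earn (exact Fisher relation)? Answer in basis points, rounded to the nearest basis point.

After-tax nominal return = 8% × (1 − 0.404) = 4.7680%.
1 + r = 1.04768 / 1.05080 = 0.997031
After-tax real rate = 0.997031 − 1 → -30 basis points.

-30 basis points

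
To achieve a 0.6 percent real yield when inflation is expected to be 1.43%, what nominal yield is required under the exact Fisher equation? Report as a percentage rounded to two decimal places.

2.04%

(1 + i) = (1 + r)(1 + π) = 1.00600 × 1.01430 = 1.0203858
i = 1.0203858 − 1, so the required nominal rate is 2.04%.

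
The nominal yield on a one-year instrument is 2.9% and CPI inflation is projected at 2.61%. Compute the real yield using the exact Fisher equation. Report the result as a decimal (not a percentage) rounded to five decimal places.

By the Fisher identity, 1 + r = (1 + i)/(1 + π).
1 + r = 1.02900 / 1.02610 = 1.002826
r = 1.002826 − 1 = 0.2826%, i.e. 0.00283.

0.00283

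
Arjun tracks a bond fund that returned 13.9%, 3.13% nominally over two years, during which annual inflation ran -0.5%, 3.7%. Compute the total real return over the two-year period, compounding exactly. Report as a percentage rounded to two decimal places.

Compound the nominal returns: 1.1390 × 1.0313 = 1.174651.
Compound inflation: 0.9950 × 1.0370 = 1.031815.
Deflate: 1.174651 / 1.031815 = 1.138432.
Total real return = 1.138432 − 1 → 13.84%.

13.84%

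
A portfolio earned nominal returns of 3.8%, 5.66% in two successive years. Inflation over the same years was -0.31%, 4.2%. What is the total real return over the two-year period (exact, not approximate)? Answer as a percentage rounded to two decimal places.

Nominal growth factor = 1.0380 × 1.0566 = 1.096751
Price-level growth factor = 0.9969 × 1.0420 = 1.038770
Real growth factor = 1.096751 / 1.038770 = 1.055817
Total real return = 1.055817 − 1 → 5.58%.

5.58%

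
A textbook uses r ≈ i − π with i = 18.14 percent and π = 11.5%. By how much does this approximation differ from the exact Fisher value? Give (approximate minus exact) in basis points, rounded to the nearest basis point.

68 basis points

Approximate: r ≈ 18.140% − 11.500% = 6.6400%
Exact: (1 + 0.1814)/(1 + 0.1150) − 1 = 5.9552%
Error = 6.6400% − 5.9552% = 0.6848% → 68 basis points.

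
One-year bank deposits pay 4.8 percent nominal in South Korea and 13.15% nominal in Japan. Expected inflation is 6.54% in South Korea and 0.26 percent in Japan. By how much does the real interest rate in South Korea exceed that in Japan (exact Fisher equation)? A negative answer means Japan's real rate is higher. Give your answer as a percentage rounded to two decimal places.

South Korea: (1 + 0.0480)/(1 + 0.0654) − 1 = -1.6332%
Japan: (1 + 0.1315)/(1 + 0.0026) − 1 = 12.8566%
Differential = -1.6332% − 12.8566% = -14.4898% → -14.49%.

-14.49%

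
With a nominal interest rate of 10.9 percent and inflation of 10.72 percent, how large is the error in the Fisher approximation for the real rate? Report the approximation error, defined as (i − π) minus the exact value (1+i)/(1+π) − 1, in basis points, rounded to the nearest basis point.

2 basis points

Approximate: r ≈ 10.900% − 10.720% = 0.1800%
Exact: (1 + 0.1090)/(1 + 0.1072) − 1 = 0.1626%
Error = 0.1800% − 0.1626% = 0.0174% → 2 basis points.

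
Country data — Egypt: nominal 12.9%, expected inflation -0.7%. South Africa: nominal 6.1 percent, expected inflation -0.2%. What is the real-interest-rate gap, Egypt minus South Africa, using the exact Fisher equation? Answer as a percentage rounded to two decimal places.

Egypt: (1 + 0.1290)/(1 − 0.0070) − 1 = 13.6959%
South Africa: (1 + 0.0610)/(1 − 0.0020) − 1 = 6.3126%
Differential = 13.6959% − 6.3126% = 7.3832% → 7.38%.

7.38%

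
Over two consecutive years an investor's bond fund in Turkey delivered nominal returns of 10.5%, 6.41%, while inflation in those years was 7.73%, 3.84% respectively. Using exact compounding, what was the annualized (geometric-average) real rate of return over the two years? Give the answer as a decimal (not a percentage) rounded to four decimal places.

0.0252

Nominal growth factor = 1.1050 × 1.0641 = 1.17583050
Price-level growth factor = 1.0773 × 1.0384 = 1.11866832
Real growth factor = 1.17583050 / 1.11866832 = 1.05109842
Annualized real rate = 1.05109842^(1/2) − 1 = 2.5231% → 0.0252.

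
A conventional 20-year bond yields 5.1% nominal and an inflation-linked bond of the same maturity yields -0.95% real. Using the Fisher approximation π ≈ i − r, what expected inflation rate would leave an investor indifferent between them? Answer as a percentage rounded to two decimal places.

π ≈ i − r = 5.1% − (-0.95%) → 6.05%.

6.05%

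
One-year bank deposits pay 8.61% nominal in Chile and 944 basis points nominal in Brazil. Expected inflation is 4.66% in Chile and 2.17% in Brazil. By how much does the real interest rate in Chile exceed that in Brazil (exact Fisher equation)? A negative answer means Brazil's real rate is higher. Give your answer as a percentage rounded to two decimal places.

-3.34%

Chile: (1 + 0.0861)/(1 + 0.0466) − 1 = 3.7741%
Brazil: (1 + 0.0944)/(1 + 0.0217) − 1 = 7.1156%
Differential = 3.7741% − 7.1156% = -3.3415% → -3.34%.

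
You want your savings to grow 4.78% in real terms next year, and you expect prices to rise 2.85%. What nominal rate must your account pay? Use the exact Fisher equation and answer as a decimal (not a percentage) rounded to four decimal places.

(1 + i) = (1 + r)(1 + π) = 1.04780 × 1.02850 = 1.0776623
i = 1.0776623 − 1, so the required nominal rate is 0.0777.

0.0777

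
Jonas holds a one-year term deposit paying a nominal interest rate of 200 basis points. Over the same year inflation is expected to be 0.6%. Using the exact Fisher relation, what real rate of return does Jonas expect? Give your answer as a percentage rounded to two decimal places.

1 + r = 1.02000 / 1.00600 = 1.013917
r = 1.013917 − 1 = 1.3917%, i.e. 1.39%.

1.39%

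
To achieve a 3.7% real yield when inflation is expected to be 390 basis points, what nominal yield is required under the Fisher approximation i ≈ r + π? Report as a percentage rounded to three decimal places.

i ≈ r + π = 3.7% + 3.9% = 7.600%.

7.600%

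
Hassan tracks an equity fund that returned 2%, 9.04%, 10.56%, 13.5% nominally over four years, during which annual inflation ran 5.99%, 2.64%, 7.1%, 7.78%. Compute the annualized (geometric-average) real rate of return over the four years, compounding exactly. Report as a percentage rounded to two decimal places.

Nominal growth factor = 1.0200 × 1.0904 × 1.1056 × 1.1350 = 1.39566088
Price-level growth factor = 1.0599 × 1.0264 × 1.0710 × 1.0778 = 1.25576735
Real growth factor = 1.39566088 / 1.25576735 = 1.11140084
Annualized real rate = 1.11140084^(1/4) − 1 = 2.6757% → 2.68%.

2.68%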